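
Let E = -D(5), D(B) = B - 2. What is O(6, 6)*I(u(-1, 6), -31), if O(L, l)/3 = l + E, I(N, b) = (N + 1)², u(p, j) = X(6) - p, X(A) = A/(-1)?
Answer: 144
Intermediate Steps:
D(B) = -2 + B
X(A) = -A (X(A) = A*(-1) = -A)
u(p, j) = -6 - p (u(p, j) = -1*6 - p = -6 - p)
E = -3 (E = -(-2 + 5) = -1*3 = -3)
I(N, b) = (1 + N)²
O(L, l) = -9 + 3*l (O(L, l) = 3*(l - 3) = 3*(-3 + l) = -9 + 3*l)
O(6, 6)*I(u(-1, 6), -31) = (-9 + 3*6)*(1 + (-6 - 1*(-1)))² = (-9 + 18)*(1 + (-6 + 1))² = 9*(1 - 5)² = 9*(-4)² = 9*16 = 144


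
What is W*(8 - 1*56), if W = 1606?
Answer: -77088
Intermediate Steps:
W*(8 - 1*56) = 1606*(8 - 1*56) = 1606*(8 - 56) = 1606*(-48) = -77088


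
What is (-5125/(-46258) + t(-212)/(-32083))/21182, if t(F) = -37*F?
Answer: -198422377/31436109059348 ≈ -6.3119e-6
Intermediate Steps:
(-5125/(-46258) + t(-212)/(-32083))/21182 = (-5125/(-46258) - 37*(-212)/(-32083))/21182 = (-5125*(-1/46258) + 7844*(-1/32083))*(1/21182) = (5125/46258 - 7844/32083)*(1/21182) = -198422377/1484095414*1/21182 = -198422377/31436109059348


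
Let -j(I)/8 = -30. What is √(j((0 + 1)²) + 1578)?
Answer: 3*√202 ≈ 42.638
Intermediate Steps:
j(I) = 240 (j(I) = -8*(-30) = 240)
√(j((0 + 1)²) + 1578) = √(240 + 1578) = √1818 = 3*√202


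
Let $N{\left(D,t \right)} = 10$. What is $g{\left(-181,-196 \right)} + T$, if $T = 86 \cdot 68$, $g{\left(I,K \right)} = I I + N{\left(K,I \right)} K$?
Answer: $36649$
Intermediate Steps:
$g{\left(I,K \right)} = I^{2} + 10 K$ ($g{\left(I,K \right)} = I I + 10 K = I^{2} + 10 K$)
$T = 5848$
$g{\left(-181,-196 \right)} + T = \left(\left(-181\right)^{2} + 10 \left(-196\right)\right) + 5848 = \left(32761 - 1960\right) + 5848 = 30801 + 5848 = 36649$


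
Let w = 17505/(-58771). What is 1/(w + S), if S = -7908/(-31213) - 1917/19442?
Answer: -35664778533566/5103486237165 ≈ -6.9883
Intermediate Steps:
w = -17505/58771 (w = 17505*(-1/58771) = -17505/58771 ≈ -0.29785)
S = 93912015/606843146 (S = -7908*(-1/31213) - 1917*1/19442 = 7908/31213 - 1917/19442 = 93912015/606843146 ≈ 0.15476)
1/(w + S) = 1/(-17505/58771 + 93912015/606843146) = 1/(-5103486237165/35664778533566) = -35664778533566/5103486237165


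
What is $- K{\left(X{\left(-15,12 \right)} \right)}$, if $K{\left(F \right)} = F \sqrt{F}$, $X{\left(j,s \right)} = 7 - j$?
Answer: $- 22 \sqrt{22} \approx -103.19$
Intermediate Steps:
$K{\left(F \right)} = F^{\frac{3}{2}}$
$- K{\left(X{\left(-15,12 \right)} \right)} = - \left(7 - -15\right)^{\frac{3}{2}} = - \left(7 + 15\right)^{\frac{3}{2}} = - 22^{\frac{3}{2}} = - 22 \sqrt{22}$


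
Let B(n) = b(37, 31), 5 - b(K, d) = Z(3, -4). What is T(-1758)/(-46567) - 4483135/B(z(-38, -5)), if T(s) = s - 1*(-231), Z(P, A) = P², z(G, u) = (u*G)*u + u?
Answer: 208766153653/186268 ≈ 1.1208e+6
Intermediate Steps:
z(G, u) = u + G*u² (z(G, u) = (G*u)*u + u = G*u² + u = u + G*u²)
b(K, d) = -4 (b(K, d) = 5 - 1*3² = 5 - 1*9 = 5 - 9 = -4)
T(s) = 231 + s (T(s) = s + 231 = 231 + s)
B(n) = -4
T(-1758)/(-46567) - 4483135/B(z(-38, -5)) = (231 - 1758)/(-46567) - 4483135/(-4) = -1527*(-1/46567) - 4483135*(-¼) = 1527/46567 + 4483135/4 = 208766153653/186268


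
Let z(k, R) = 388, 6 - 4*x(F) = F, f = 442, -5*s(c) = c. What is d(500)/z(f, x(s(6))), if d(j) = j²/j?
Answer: 125/97 ≈ 1.2887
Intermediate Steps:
s(c) = -c/5
x(F) = 3/2 - F/4
d(j) = j
d(500)/z(f, x(s(6))) = 500/388 = 500*(1/388) = 125/97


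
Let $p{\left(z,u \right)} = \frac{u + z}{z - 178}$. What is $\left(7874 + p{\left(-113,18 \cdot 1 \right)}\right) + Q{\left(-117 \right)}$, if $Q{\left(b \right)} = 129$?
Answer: $\frac{2328968}{291} \approx 8003.3$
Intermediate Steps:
$p{\left(z,u \right)} = \frac{u + z}{-178 + z}$
$\left(7874 + p{\left(-113,18 \cdot 1 \right)}\right) + Q{\left(-117 \right)} = \left(7874 + \frac{18 \cdot 1 - 113}{-178 - 113}\right) + 129 = \left(7874 + \frac{18 - 113}{-291}\right) + 129 = \left(7874 - - \frac{95}{291}\right) + 129 = \left(7874 + \frac{95}{291}\right) + 129 = \frac{2291429}{291} + 129 = \frac{2328968}{291}$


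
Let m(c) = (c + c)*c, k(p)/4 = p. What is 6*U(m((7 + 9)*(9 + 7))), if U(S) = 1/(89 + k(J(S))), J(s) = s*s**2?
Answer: 6/9007199254741081 ≈ 6.6613e-16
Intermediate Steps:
J(s) = s**3
k(p) = 4*p
m(c) = 2*c**2 (m(c) = (2*c)*c = 2*c**2)
U(S) = 1/(89 + 4*S**3)
6*U(m((7 + 9)*(9 + 7))) = 6/(89 + 4*(2*((7 + 9)*(9 + 7))**2)**3) = 6/(89 + 4*(2*(16*16)**2)**3) = 6/(89 + 4*(2*256**2)**3) = 6/(89 + 4*(2*65536)**3) = 6/(89 + 4*131072**3) = 6/(89 + 4*2251799813685248) = 6/(89 + 9007199254740992) = 6/9007199254741081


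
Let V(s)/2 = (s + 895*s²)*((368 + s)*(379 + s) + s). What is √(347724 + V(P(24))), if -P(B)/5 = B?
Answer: 2*√413133968211 ≈ 1.2855e+6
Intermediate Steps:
P(B) = -5*B
V(s) = 2*(s + 895*s²)*(s + (368 + s)*(379 + s)) (V(s) = 2*((s + 895*s²)*((368 + s)*(379 + s) + s)) = 2*((s + 895*s²)*(s + (368 + s)*(379 + s))) = 2*(s + 895*s²)*(s + (368 + s)*(379 + s)))
√(347724 + V(P(24))) = √(347724 + 2*(-5*24)*(139472 + 895*(-5*24)³ + 669461*(-5*24)² + 124828188*(-5*24))) = √(347724 + 2*(-120)*(139472 + 895*(-120)³ + 669461*(-120)² + 124828188*(-120))) = √(347724 + 2*(-120)*(139472 + 895*(-1728000) + 669461*14400 - 14979382560)) = √(347724 + 2*(-120)*(139472 - 1546560000 + 9640238400 - 14979382560)) = √(347724 + 2*(-120)*(-6885564688)) = √(347724 + 1652535525120) = √1652535872844 = 2*√413133968211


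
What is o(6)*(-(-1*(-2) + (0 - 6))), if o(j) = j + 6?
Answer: 48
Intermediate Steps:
o(j) = 6 + j
o(6)*(-(-1*(-2) + (0 - 6))) = (6 + 6)*(-(-1*(-2) + (0 - 6))) = 12*(-(2 - 6)) = 12*(-1*(-4)) = 12*4 = 48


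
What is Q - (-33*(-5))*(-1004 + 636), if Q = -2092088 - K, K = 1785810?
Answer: -3817178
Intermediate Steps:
Q = -3877898 (Q = -2092088 - 1*1785810 = -2092088 - 1785810 = -3877898)
Q - (-33*(-5))*(-1004 + 636) = -3877898 - (-33*(-5))*(-1004 + 636) = -3877898 - 165*(-368) = -3877898 - 1*(-60720) = -3877898 + 60720 = -3817178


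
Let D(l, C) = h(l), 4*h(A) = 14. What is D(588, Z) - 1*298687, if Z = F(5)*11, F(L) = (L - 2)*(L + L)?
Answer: -597367/2 ≈ -2.9868e+5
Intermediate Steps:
F(L) = 2*L*(-2 + L) (F(L) = (-2 + L)*(2*L) = 2*L*(-2 + L))
Z = 330 (Z = (2*5*(-2 + 5))*11 = (2*5*3)*11 = 30*11 = 330)
h(A) = 7/2 (h(A) = (¼)*14 = 7/2)
D(l, C) = 7/2
D(588, Z) - 1*298687 = 7/2 - 1*298687 = 7/2 - 298687 = -597367/2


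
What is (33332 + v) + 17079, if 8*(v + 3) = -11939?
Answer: 391325/8 ≈ 48916.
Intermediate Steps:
v = -11963/8 (v = -3 + (1/8)*(-11939) = -3 - 11939/8 = -11963/8 ≈ -1495.4)
(33332 + v) + 17079 = (33332 - 11963/8) + 17079 = 254693/8 + 17079 = 391325/8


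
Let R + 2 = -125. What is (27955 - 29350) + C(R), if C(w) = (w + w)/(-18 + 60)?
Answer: -29422/21 ≈ -1401.0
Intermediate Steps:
R = -127 (R = -2 - 125 = -127)
C(w) = w/21 (C(w) = (2*w)/42 = (2*w)*(1/42) = w/21)
(27955 - 29350) + C(R) = (27955 - 29350) + (1/21)*(-127) = -1395 - 127/21 = -29422/21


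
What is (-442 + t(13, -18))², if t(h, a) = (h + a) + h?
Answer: 188356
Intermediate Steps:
t(h, a) = a + 2*h (t(h, a) = (a + h) + h = a + 2*h)
(-442 + t(13, -18))² = (-442 + (-18 + 2*13))² = (-442 + (-18 + 26))² = (-442 + 8)² = (-434)² = 188356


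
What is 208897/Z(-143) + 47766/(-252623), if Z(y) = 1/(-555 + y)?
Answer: -36834986455804/252623 ≈ -1.4581e+8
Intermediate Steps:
208897/Z(-143) + 47766/(-252623) = 208897/(1/(-555 - 143)) + 47766/(-252623) = 208897/(1/(-698)) + 47766*(-1/252623) = 208897/(-1/698) - 47766/252623 = 208897*(-698) - 47766/252623 = -145810106 - 47766/252623 = -36834986455804/252623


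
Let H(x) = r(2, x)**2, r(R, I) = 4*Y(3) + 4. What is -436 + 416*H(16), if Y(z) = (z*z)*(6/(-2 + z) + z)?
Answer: 44754508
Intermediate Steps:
Y(z) = z**2*(z + 6/(-2 + z))
r(R, I) = 328 (r(R, I) = 4*(3**2*(6 + 3**2 - 2*3)/(-2 + 3)) + 4 = 4*(9*(6 + 9 - 6)/1) + 4 = 4*(9*1*9) + 4 = 4*81 + 4 = 324 + 4 = 328)
H(x) = 107584 (H(x) = 328**2 = 107584)
-436 + 416*H(16) = -436 + 416*107584 = -436 + 44754944 = 44754508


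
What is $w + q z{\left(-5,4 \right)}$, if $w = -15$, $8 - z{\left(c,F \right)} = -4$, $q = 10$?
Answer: $105$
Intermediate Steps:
$z{\left(c,F \right)} = 12$ ($z{\left(c,F \right)} = 8 - -4 = 8 + 4 = 12$)
$w + q z{\left(-5,4 \right)} = -15 + 10 \cdot 12 = -15 + 120 = 105$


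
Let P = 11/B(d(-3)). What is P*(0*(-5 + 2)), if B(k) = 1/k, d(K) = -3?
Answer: 0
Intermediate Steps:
B(k) = 1/k
P = -33 (P = 11/(1/(-3)) = 11/(-⅓) = 11*(-3) = -33)
P*(0*(-5 + 2)) = -0*(-5 + 2) = -0*(-3) = -33*0 = 0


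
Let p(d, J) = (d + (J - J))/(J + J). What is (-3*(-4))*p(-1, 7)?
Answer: -6/7 ≈ -0.85714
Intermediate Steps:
p(d, J) = d/(2*J) (p(d, J) = (d + 0)/((2*J)) = d*(1/(2*J)) = d/(2*J))
(-3*(-4))*p(-1, 7) = (-3*(-4))*((½)*(-1)/7) = 12*((½)*(-1)*(⅐)) = 12*(-1/14) = -6/7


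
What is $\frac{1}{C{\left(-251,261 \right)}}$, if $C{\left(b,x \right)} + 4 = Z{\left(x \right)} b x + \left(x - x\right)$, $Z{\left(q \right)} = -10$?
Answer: $\frac{1}{655106} \approx 1.5265 \cdot 10^{-6}$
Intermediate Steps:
$C{\left(b,x \right)} = -4 - 10 b x$ ($C{\left(b,x \right)} = -4 + \left(- 10 b x + \left(x - x\right)\right) = -4 + \left(- 10 b x + 0\right) = -4 - 10 b x$)
$\frac{1}{C{\left(-251,261 \right)}} = \frac{1}{-4 - \left(-2510\right) 261} = \frac{1}{-4 + 655110} = \frac{1}{655106}$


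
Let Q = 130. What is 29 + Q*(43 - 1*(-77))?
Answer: 15629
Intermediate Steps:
29 + Q*(43 - 1*(-77)) = 29 + 130*(43 - 1*(-77)) = 29 + 130*(43 + 77) = 29 + 130*120 = 29 + 15600 = 15629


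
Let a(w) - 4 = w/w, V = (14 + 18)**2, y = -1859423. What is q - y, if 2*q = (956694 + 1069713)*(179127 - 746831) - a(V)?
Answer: -1150395640687/2 ≈ -5.7520e+11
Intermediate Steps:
V = 1024 (V = 32**2 = 1024)
a(w) = 5 (a(w) = 4 + w/w = 4 + 1 = 5)
q = -1150399359533/2 (q = ((956694 + 1069713)*(179127 - 746831) - 1*5)/2 = (2026407*(-567704) - 5)/2 = (-1150399359528 - 5)/2 = (1/2)*(-1150399359533) = -1150399359533/2 ≈ -5.7520e+11)
q - y = -1150399359533/2 - 1*(-1859423) = -1150399359533/2 + 1859423 = -1150395640687/2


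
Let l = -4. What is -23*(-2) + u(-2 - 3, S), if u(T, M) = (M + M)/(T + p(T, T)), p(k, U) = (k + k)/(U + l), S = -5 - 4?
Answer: 1772/35 ≈ 50.629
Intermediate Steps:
S = -9
p(k, U) = 2*k/(-4 + U) (p(k, U) = (k + k)/(U - 4) = (2*k)/(-4 + U) = 2*k/(-4 + U))
u(T, M) = 2*M/(T + 2*T/(-4 + T)) (u(T, M) = (M + M)/(T + 2*T/(-4 + T)) = (2*M)/(T + 2*T/(-4 + T)) = 2*M/(T + 2*T/(-4 + T)))
-23*(-2) + u(-2 - 3, S) = -23*(-2) + 2*(-9)*(-4 + (-2 - 3))/(-2 - 3*(-2 + (-2 - 3))) = 46 + 2*(-9)*(-4 - 5)/(-5*(-2 - 5)) = 46 + 2*(-9)*(-⅕)*(-9)/(-7) = 46 + 2*(-9)*(-⅕)*(-⅐)*(-9) = 46 + 162/35 = 1772/35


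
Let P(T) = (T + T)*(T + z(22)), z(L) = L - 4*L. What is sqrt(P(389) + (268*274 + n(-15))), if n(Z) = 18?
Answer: 2*sqrt(81186) ≈ 569.86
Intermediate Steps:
z(L) = -3*L
P(T) = 2*T*(-66 + T) (P(T) = (T + T)*(T - 3*22) = (2*T)*(T - 66) = (2*T)*(-66 + T) = 2*T*(-66 + T))
sqrt(P(389) + (268*274 + n(-15))) = sqrt(2*389*(-66 + 389) + (268*274 + 18)) = sqrt(2*389*323 + (73432 + 18)) = sqrt(251294 + 73450) = sqrt(324744) = 2*sqrt(81186)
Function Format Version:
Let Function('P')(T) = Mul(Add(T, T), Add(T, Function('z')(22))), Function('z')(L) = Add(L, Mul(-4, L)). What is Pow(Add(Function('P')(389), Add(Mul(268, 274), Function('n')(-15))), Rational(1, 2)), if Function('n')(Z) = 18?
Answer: Mul(2, Pow(81186, Rational(1, 2))) ≈ 569.86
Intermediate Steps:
Function('z')(L) = Mul(-3, L)
Function('P')(T) = Mul(2, T, Add(-66, T)) (Function('P')(T) = Mul(Add(T, T), Add(T, Mul(-3, 22))) = Mul(Mul(2, T), Add(T, -66)) = Mul(Mul(2, T), Add(-66, T)) = Mul(2, T, Add(-66, T)))
Pow(Add(Function('P')(389), Add(Mul(268, 274), Function('n')(-15))), Rational(1, 2)) = Pow(Add(Mul(2, 389, Add(-66, 389)), Add(Mul(268, 274), 18)), Rational(1, 2)) = Pow(Add(Mul(2, 389, 323), Add(73432, 18)), Rational(1, 2)) = Pow(Add(251294, 73450), Rational(1, 2)) = Pow(324744, Rational(1, 2)) = Mul(2, Pow(81186, Rational(1, 2)))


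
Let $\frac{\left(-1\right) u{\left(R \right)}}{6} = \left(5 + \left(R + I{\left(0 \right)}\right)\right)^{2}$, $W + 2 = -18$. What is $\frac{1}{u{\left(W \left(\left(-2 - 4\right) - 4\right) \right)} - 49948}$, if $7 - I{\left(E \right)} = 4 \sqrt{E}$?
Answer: $- \frac{1}{319612} \approx -3.1288 \cdot 10^{-6}$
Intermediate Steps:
$I{\left(E \right)} = 7 - 4 \sqrt{E}$
$W = -20$ ($W = -2 - 18 = -20$)
$u{\left(R \right)} = - 6 \left(12 + R\right)^{2}$ ($u{\left(R \right)} = - 6 \left(5 + \left(R + \left(7 - 4 \sqrt{0}\right)\right)\right)^{2} = - 6 \left(5 + \left(R + \left(7 - 0\right)\right)\right)^{2} = - 6 \left(5 + \left(R + \left(7 + 0\right)\right)\right)^{2} = - 6 \left(5 + \left(R + 7\right)\right)^{2} = - 6 \left(5 + \left(7 + R\right)\right)^{2} = - 6 \left(12 + R\right)^{2}$)
$\frac{1}{u{\left(W \left(\left(-2 - 4\right) - 4\right) \right)} - 49948} = \frac{1}{- 6 \left(12 - 20 \left(\left(-2 - 4\right) - 4\right)\right)^{2} - 49948} = \frac{1}{- 6 \left(12 - 20 \left(-6 - 4\right)\right)^{2} - 49948} = \frac{1}{- 6 \left(12 - -200\right)^{2} - 49948} = \frac{1}{- 6 \left(12 + 200\right)^{2} - 49948} = \frac{1}{- 6 \cdot 212^{2} - 49948} = \frac{1}{\left(-6\right) 44944 - 49948} = \frac{1}{-269664 - 49948} = \frac{1}{-319612} = - \frac{1}{319612}$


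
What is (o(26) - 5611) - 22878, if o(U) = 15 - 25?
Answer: -28499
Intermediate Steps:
o(U) = -10
(o(26) - 5611) - 22878 = (-10 - 5611) - 22878 = -5621 - 22878 = -28499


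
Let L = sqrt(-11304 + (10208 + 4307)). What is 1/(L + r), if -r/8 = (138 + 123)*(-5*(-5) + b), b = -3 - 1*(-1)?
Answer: -48024/2306301365 - 13*sqrt(19)/2306301365 ≈ -2.0848e-5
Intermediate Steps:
b = -2 (b = -3 + 1 = -2)
L = 13*sqrt(19) (L = sqrt(-11304 + 14515) = sqrt(3211) = 13*sqrt(19) ≈ 56.666)
r = -48024 (r = -8*(138 + 123)*(-5*(-5) - 2) = -2088*(25 - 2) = -2088*23 = -8*6003 = -48024)
1/(L + r) = 1/(13*sqrt(19) - 48024) = 1/(-48024 + 13*sqrt(19))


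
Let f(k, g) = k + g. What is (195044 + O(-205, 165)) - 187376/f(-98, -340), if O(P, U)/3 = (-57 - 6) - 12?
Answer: 42759049/219 ≈ 1.9525e+5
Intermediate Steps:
O(P, U) = -225 (O(P, U) = 3*((-57 - 6) - 12) = 3*(-63 - 12) = 3*(-75) = -225)
f(k, g) = g + k
(195044 + O(-205, 165)) - 187376/f(-98, -340) = (195044 - 225) - 187376/(-340 - 98) = 194819 - 187376/(-438) = 194819 - 187376*(-1/438) = 194819 + 93688/219 = 42759049/219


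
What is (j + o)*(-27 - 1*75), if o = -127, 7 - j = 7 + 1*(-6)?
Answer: 12342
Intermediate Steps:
j = 6 (j = 7 - (7 + 1*(-6)) = 7 - (7 - 6) = 7 - 1*1 = 7 - 1 = 6)
(j + o)*(-27 - 1*75) = (6 - 127)*(-27 - 1*75) = -121*(-27 - 75) = -121*(-102) = 12342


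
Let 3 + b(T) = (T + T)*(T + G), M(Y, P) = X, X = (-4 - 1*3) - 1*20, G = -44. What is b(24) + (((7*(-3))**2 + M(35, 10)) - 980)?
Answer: -1529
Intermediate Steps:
X = -27 (X = (-4 - 3) - 20 = -7 - 20 = -27)
M(Y, P) = -27
b(T) = -3 + 2*T*(-44 + T) (b(T) = -3 + (T + T)*(T - 44) = -3 + (2*T)*(-44 + T) = -3 + 2*T*(-44 + T))
b(24) + (((7*(-3))**2 + M(35, 10)) - 980) = (-3 - 88*24 + 2*24**2) + (((7*(-3))**2 - 27) - 980) = (-3 - 2112 + 2*576) + (((-21)**2 - 27) - 980) = (-3 - 2112 + 1152) + ((441 - 27) - 980) = -963 + (414 - 980) = -963 - 566 = -1529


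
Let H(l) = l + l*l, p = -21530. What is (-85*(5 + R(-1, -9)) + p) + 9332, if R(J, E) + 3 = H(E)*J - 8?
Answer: -5568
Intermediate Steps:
H(l) = l + l²
R(J, E) = -11 + E*J*(1 + E) (R(J, E) = -3 + ((E*(1 + E))*J - 8) = -3 + (E*J*(1 + E) - 8) = -3 + (-8 + E*J*(1 + E)) = -11 + E*J*(1 + E))
(-85*(5 + R(-1, -9)) + p) + 9332 = (-85*(5 + (-11 - 9*(-1)*(1 - 9))) - 21530) + 9332 = (-85*(5 + (-11 - 9*(-1)*(-8))) - 21530) + 9332 = (-85*(5 + (-11 - 72)) - 21530) + 9332 = (-85*(5 - 83) - 21530) + 9332 = (-85*(-78) - 21530) + 9332 = (6630 - 21530) + 9332 = -14900 + 9332 = -5568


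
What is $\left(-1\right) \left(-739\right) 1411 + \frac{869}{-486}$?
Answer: $\frac{506765425}{486} \approx 1.0427 \cdot 10^{6}$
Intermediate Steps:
$\left(-1\right) \left(-739\right) 1411 + \frac{869}{-486} = 739 \cdot 1411 + 869 \left(- \frac{1}{486}\right) = 1042729 - \frac{869}{486} = \frac{506765425}{486}$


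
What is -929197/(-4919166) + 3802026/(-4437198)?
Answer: -809986997795/1212628529826 ≈ -0.66796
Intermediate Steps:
-929197/(-4919166) + 3802026/(-4437198) = -929197*(-1/4919166) + 3802026*(-1/4437198) = 929197/4919166 - 633671/739533 = -809986997795/1212628529826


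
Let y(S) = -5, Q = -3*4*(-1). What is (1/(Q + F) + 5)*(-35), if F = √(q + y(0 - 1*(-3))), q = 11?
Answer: -4095/23 + 35*√6/138 ≈ -177.42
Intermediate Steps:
Q = 12 (Q = -12*(-1) = 12)
F = √6 (F = √(11 - 5) = √6 ≈ 2.4495)
(1/(Q + F) + 5)*(-35) = (1/(12 + √6) + 5)*(-35) = (5 + 1/(12 + √6))*(-35) = -175 - 35/(12 + √6)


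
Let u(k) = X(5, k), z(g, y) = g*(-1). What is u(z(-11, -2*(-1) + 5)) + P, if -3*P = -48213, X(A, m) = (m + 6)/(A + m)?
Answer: 257153/16 ≈ 16072.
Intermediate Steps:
z(g, y) = -g
X(A, m) = (6 + m)/(A + m)
u(k) = (6 + k)/(5 + k)
P = 16071 (P = -⅓*(-48213) = 16071)
u(z(-11, -2*(-1) + 5)) + P = (6 - 1*(-11))/(5 - 1*(-11)) + 16071 = (6 + 11)/(5 + 11) + 16071 = 17/16 + 16071 = 257153/16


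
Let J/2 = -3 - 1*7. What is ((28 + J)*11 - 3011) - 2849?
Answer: -5772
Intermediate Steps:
J = -20 (J = 2*(-3 - 1*7) = 2*(-3 - 7) = 2*(-10) = -20)
((28 + J)*11 - 3011) - 2849 = ((28 - 20)*11 - 3011) - 2849 = (8*11 - 3011) - 2849 = (88 - 3011) - 2849 = -2923 - 2849 = -5772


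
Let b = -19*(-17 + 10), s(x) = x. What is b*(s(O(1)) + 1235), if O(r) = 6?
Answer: 165053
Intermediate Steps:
b = 133 (b = -19*(-7) = 133)
b*(s(O(1)) + 1235) = 133*(6 + 1235) = 133*1241 = 165053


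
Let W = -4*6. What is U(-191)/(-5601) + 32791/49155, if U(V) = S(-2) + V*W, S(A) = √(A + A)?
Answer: -13888043/91772385 - 2*I/5601 ≈ -0.15133 - 0.00035708*I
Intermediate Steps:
W = -24
S(A) = √2*√A (S(A) = √(2*A) = √2*√A)
U(V) = -24*V + 2*I (U(V) = √2*√(-2) + V*(-24) = √2*(I*√2) - 24*V = 2*I - 24*V = -24*V + 2*I)
U(-191)/(-5601) + 32791/49155 = (-24*(-191) + 2*I)/(-5601) + 32791/49155 = (4584 + 2*I)*(-1/5601) + 32791*(1/49155) = (-1528/1867 - 2*I/5601) + 32791/49155 = -13888043/91772385 - 2*I/5601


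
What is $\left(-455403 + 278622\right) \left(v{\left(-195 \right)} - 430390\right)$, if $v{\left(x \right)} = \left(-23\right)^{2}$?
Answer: $75991257441$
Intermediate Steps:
$v{\left(x \right)} = 529$
$\left(-455403 + 278622\right) \left(v{\left(-195 \right)} - 430390\right) = \left(-455403 + 278622\right) \left(529 - 430390\right) = \left(-176781\right) \left(-429861\right) = 75991257441$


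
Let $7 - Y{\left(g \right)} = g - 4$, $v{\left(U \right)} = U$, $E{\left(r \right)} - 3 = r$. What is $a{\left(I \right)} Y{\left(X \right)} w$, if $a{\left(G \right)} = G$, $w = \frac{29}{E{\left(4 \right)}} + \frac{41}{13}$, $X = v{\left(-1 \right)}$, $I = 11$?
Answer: $\frac{87648}{91} \approx 963.17$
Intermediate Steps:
$E{\left(r \right)} = 3 + r$
$X = -1$
$w = \frac{664}{91}$ ($w = \frac{29}{3 + 4} + \frac{41}{13} = \frac{29}{7} + 41 \cdot \frac{1}{13} = 29 \cdot \frac{1}{7} + \frac{41}{13} = \frac{29}{7} + \frac{41}{13} = \frac{664}{91} \approx 7.2967$)
$Y{\left(g \right)} = 11 - g$ ($Y{\left(g \right)} = 7 - \left(g - 4\right) = 7 - \left(-4 + g\right) = 11 - g$)
$a{\left(I \right)} Y{\left(X \right)} w = 11 \left(11 - -1\right) \frac{664}{91} = 11 \left(11 + 1\right) \frac{664}{91} = 11 \cdot 12 \cdot \frac{664}{91} = 132 \cdot \frac{664}{91} = \frac{87648}{91}$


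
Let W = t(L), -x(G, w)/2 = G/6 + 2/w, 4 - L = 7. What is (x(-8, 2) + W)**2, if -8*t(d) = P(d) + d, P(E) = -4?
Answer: 1369/576 ≈ 2.3767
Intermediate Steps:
L = -3 (L = 4 - 1*7 = 4 - 7 = -3)
t(d) = 1/2 - d/8 (t(d) = -(-4 + d)/8 = 1/2 - d/8)
x(G, w) = -4/w - G/3 (x(G, w) = -2*(G/6 + 2/w) = -2*(2/w + G/6) = -4/w - G/3)
W = 7/8 (W = 1/2 - 1/8*(-3) = 1/2 + 3/8 = 7/8 ≈ 0.87500)
(x(-8, 2) + W)**2 = ((-4/2 - 1/3*(-8)) + 7/8)**2 = ((-4*1/2 + 8/3) + 7/8)**2 = ((-2 + 8/3) + 7/8)**2 = (2/3 + 7/8)**2 = (37/24)**2 = 1369/576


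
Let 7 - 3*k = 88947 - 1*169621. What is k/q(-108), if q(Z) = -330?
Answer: -80681/990 ≈ -81.496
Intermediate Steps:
k = 80681/3 (k = 7/3 - (88947 - 1*169621)/3 = 7/3 - (88947 - 169621)/3 = 7/3 - ⅓*(-80674) = 7/3 + 80674/3 = 80681/3 ≈ 26894.)
k/q(-108) = (80681/3)/(-330) = (80681/3)*(-1/330) = -80681/990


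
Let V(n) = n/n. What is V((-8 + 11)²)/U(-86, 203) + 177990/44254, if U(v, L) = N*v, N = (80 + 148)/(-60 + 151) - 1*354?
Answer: 244809103577/60866863092 ≈ 4.0220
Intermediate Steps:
N = -31986/91 (N = 228/91 - 354 = -31986/91 ≈ -351.49)
V(n) = 1
U(v, L) = -31986*v/91
V((-8 + 11)²)/U(-86, 203) + 177990/44254 = 1/(-31986/91*(-86)) + 177990/44254 = 1/(2750796/91) + 177990*(1/44254) = 1*(91/2750796) + 88995/22127 = 91/2750796 + 88995/22127 = 244809103577/60866863092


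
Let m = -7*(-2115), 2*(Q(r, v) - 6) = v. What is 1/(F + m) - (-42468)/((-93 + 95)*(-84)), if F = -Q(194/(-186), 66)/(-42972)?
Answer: -750504321451/2968935662 ≈ -252.79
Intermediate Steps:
Q(r, v) = 6 + v/2
m = 14805
F = 13/14324 (F = -(6 + (½)*66)/(-42972) = -(6 + 33)*(-1)/42972 = -39*(-1)/42972 = -1*(-13/14324) = 13/14324 ≈ 0.00090757)
1/(F + m) - (-42468)/((-93 + 95)*(-84)) = 1/(13/14324 + 14805) - (-42468)/((-93 + 95)*(-84)) = 1/(212066833/14324) - (-42468)/(2*(-84)) = 14324/212066833 - (-42468)/(-168) = 14324/212066833 - (-42468)*(-1)/168 = 14324/212066833 - 1*3539/14 = 14324/212066833 - 3539/14 = -750504321451/2968935662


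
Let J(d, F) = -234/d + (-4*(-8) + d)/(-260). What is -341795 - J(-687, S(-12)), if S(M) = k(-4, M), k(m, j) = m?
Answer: -4070128915/11908 ≈ -3.4180e+5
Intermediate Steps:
S(M) = -4
J(d, F) = -8/65 - 234/d - d/260 (J(d, F) = -234/d + (32 + d)*(-1/260) = -234/d + (-8/65 - d/260) = -8/65 - 234/d - d/260)
-341795 - J(-687, S(-12)) = -341795 - (-60840 - 1*(-687)*(32 - 687))/(260*(-687)) = -341795 - (-1)*(-60840 - 1*(-687)*(-655))/(260*687) = -341795 - (-1)*(-60840 - 449985)/(260*687) = -341795 - (-1)*(-510825)/(260*687) = -341795 - 1*34055/11908 = -341795 - 34055/11908 = -4070128915/11908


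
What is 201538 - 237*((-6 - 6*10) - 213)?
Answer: 267661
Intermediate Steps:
201538 - 237*((-6 - 6*10) - 213) = 201538 - 237*((-6 - 60) - 213) = 201538 - 237*(-66 - 213) = 201538 - 237*(-279) = 201538 + 66123 = 267661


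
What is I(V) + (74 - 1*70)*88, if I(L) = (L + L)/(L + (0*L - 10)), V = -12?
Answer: 3884/11 ≈ 353.09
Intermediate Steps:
I(L) = 2*L/(-10 + L) (I(L) = (2*L)/(L + (0 - 10)) = (2*L)/(L - 10) = (2*L)/(-10 + L) = 2*L/(-10 + L))
I(V) + (74 - 1*70)*88 = 2*(-12)/(-10 - 12) + (74 - 1*70)*88 = 2*(-12)/(-22) + (74 - 70)*88 = 2*(-12)*(-1/22) + 4*88 = 12/11 + 352 = 3884/11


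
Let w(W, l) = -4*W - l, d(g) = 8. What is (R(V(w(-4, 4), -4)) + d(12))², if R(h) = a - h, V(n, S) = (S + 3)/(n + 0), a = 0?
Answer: 9409/144 ≈ 65.340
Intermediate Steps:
w(W, l) = -l - 4*W
V(n, S) = (3 + S)/n
R(h) = -h (R(h) = 0 - h = -h)
(R(V(w(-4, 4), -4)) + d(12))² = (-(3 - 4)/(-1*4 - 4*(-4)) + 8)² = (-(-1)/(-4 + 16) + 8)² = (-(-1)/12 + 8)² = (-1*(-1/12) + 8)² = (1/12 + 8)² = (97/12)² = 9409/144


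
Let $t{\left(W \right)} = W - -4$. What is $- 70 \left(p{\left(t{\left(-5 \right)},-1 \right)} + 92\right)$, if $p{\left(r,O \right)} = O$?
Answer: $-6370$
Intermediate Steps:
$t{\left(W \right)} = 4 + W$ ($t{\left(W \right)} = W + 4 = 4 + W$)
$- 70 \left(p{\left(t{\left(-5 \right)},-1 \right)} + 92\right) = - 70 \left(-1 + 92\right) = \left(-70\right) 91 = -6370$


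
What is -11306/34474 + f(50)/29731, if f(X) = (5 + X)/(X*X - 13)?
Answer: -417987508006/1274520965289 ≈ -0.32796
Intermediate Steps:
f(X) = (5 + X)/(-13 + X**2) (f(X) = (5 + X)/(X**2 - 13) = (5 + X)/(-13 + X**2))
-11306/34474 + f(50)/29731 = -11306/34474 + ((5 + 50)/(-13 + 50**2))/29731 = -11306*1/34474 + (55/(-13 + 2500))*(1/29731) = -5653/17237 + (55/2487)*(1/29731) = -5653/17237 + 55/73940997 = -417987508006/1274520965289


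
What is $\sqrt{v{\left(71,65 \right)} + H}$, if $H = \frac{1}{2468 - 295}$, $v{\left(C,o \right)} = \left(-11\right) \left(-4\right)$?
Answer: $\frac{\sqrt{207767049}}{2173} \approx 6.6333$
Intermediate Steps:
$v{\left(C,o \right)} = 44$
$H = \frac{1}{2173} \approx 0.00046019$
$\sqrt{v{\left(71,65 \right)} + H} = \sqrt{44 + \frac{1}{2173}} = \sqrt{\frac{95613}{2173}} = \frac{\sqrt{207767049}}{2173}$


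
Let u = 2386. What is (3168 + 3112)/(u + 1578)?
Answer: 1570/991 ≈ 1.5843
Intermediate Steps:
(3168 + 3112)/(u + 1578) = (3168 + 3112)/(2386 + 1578) = 6280/3964 = 6280*(1/3964) = 1570/991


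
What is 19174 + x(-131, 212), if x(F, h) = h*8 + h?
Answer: 21082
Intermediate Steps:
x(F, h) = 9*h (x(F, h) = 8*h + h = 9*h)
19174 + x(-131, 212) = 19174 + 9*212 = 19174 + 1908 = 21082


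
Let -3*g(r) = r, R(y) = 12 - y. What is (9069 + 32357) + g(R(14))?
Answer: 124280/3 ≈ 41427.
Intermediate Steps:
g(r) = -r/3
(9069 + 32357) + g(R(14)) = (9069 + 32357) - (12 - 1*14)/3 = 41426 - (12 - 14)/3 = 41426 - ⅓*(-2) = 41426 + ⅔ = 124280/3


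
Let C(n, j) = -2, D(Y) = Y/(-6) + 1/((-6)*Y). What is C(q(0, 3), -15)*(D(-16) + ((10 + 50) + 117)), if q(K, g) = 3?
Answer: -17249/48 ≈ -359.35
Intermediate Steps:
D(Y) = -Y/6 - 1/(6*Y) (D(Y) = Y*(-1/6) - 1/(6*Y) = -Y/6 - 1/(6*Y))
C(q(0, 3), -15)*(D(-16) + ((10 + 50) + 117)) = -2*((1/6)*(-1 - 1*(-16)**2)/(-16) + ((10 + 50) + 117)) = -2*((1/6)*(-1/16)*(-1 - 1*256) + (60 + 117)) = -2*((1/6)*(-1/16)*(-1 - 256) + 177) = -2*((1/6)*(-1/16)*(-257) + 177) = -2*(257/96 + 177) = -2*17249/96 = -17249/48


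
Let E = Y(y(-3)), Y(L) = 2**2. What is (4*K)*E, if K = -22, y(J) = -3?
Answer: -352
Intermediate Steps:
Y(L) = 4
E = 4
(4*K)*E = (4*(-22))*4 = -88*4 = -352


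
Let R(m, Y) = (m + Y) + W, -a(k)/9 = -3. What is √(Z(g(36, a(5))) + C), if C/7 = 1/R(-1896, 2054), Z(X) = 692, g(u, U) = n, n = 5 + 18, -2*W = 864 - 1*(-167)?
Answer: 3*√39306410/715 ≈ 26.306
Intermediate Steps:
W = -1031/2 (W = -(864 - 1*(-167))/2 = -(864 + 167)/2 = -½*1031 = -1031/2 ≈ -515.50)
a(k) = 27 (a(k) = -9*(-3) = 27)
R(m, Y) = -1031/2 + Y + m (R(m, Y) = (m + Y) - 1031/2 = (Y + m) - 1031/2 = -1031/2 + Y + m)
n = 23
g(u, U) = 23
C = -14/715 (C = 7/(-1031/2 + 2054 - 1896) = 7/(-715/2) = 7*(-2/715) = -14/715 ≈ -0.019580)
√(Z(g(36, a(5))) + C) = √(692 - 14/715) = √(494766/715) = 3*√39306410/715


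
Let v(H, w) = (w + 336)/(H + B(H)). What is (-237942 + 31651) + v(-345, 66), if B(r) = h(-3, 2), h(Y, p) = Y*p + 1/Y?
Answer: -108715960/527 ≈ -2.0629e+5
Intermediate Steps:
h(Y, p) = 1/Y + Y*p
B(r) = -19/3 (B(r) = 1/(-3) - 3*2 = -⅓ - 6 = -19/3)
v(H, w) = (336 + w)/(-19/3 + H) (v(H, w) = (w + 336)/(H - 19/3) = (336 + w)/(-19/3 + H))
(-237942 + 31651) + v(-345, 66) = (-237942 + 31651) + 3*(336 + 66)/(-19 + 3*(-345)) = -206291 + 3*402/(-19 - 1035) = -206291 + 3*402/(-1054) = -206291 + 3*(-1/1054)*402 = -206291 - 603/527 = -108715960/527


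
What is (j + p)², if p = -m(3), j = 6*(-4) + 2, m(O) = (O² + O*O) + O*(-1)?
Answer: 1369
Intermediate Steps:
m(O) = -O + 2*O² (m(O) = (O² + O²) - O = 2*O² - O = -O + 2*O²)
j = -22 (j = -24 + 2 = -22)
p = -15 (p = -3*(-1 + 2*3) = -3*(-1 + 6) = -3*5 = -1*15 = -15)
(j + p)² = (-22 - 15)² = (-37)² = 1369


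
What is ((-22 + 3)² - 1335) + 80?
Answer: -894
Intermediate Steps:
((-22 + 3)² - 1335) + 80 = ((-19)² - 1335) + 80 = (361 - 1335) + 80 = -974 + 80 = -894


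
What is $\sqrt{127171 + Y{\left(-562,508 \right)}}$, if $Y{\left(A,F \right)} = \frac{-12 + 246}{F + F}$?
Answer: $\frac{\sqrt{8204579095}}{254} \approx 356.61$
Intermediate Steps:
$Y{\left(A,F \right)} = \frac{117}{F}$ ($Y{\left(A,F \right)} = \frac{234}{2 F} = 234 \frac{1}{2 F} = \frac{117}{F}$)
$\sqrt{127171 + Y{\left(-562,508 \right)}} = \sqrt{127171 + \frac{117}{508}} = \sqrt{\frac{64602985}{508}} = \frac{\sqrt{8204579095}}{254}$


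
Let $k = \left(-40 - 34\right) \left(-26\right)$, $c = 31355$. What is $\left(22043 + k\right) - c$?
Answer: $-7388$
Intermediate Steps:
$k = 1924$ ($k = \left(-74\right) \left(-26\right) = 1924$)
$\left(22043 + k\right) - c = \left(22043 + 1924\right) - 31355 = 23967 - 31355 = -7388$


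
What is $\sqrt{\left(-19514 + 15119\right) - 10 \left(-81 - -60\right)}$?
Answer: $3 i \sqrt{465} \approx 64.692 i$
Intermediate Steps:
$\sqrt{\left(-19514 + 15119\right) - 10 \left(-81 - -60\right)} = \sqrt{-4395 - 10 \left(-81 + 60\right)} = \sqrt{-4395 - -210} = \sqrt{-4395 + 210} = \sqrt{-4185} = 3 i \sqrt{465}$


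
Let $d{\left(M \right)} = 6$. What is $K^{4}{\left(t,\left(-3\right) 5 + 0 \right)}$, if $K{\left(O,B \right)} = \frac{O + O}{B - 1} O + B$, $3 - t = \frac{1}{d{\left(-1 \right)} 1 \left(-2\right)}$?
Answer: $\frac{120954546034610401}{1761205026816} \approx 68677.0$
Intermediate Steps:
$t = \frac{37}{12}$ ($t = 3 - \frac{1}{6 \cdot 1 \left(-2\right)} = 3 - \frac{1}{6 \left(-2\right)} = 3 - \frac{1}{-12} = 3 - - \frac{1}{12} = 3 + \frac{1}{12} = \frac{37}{12} \approx 3.0833$)
$K{\left(O,B \right)} = B + \frac{2 O^{2}}{-1 + B}$ ($K{\left(O,B \right)} = \frac{2 O}{-1 + B} O + B = \frac{2 O^{2}}{-1 + B} + B = B + \frac{2 O^{2}}{-1 + B}$)
$K^{4}{\left(t,\left(-3\right) 5 + 0 \right)} = \left(\frac{\left(\left(-3\right) 5 + 0\right)^{2} - \left(\left(-3\right) 5 + 0\right) + 2 \left(\frac{37}{12}\right)^{2}}{-1 + \left(\left(-3\right) 5 + 0\right)}\right)^{4} = \left(\frac{\left(-15 + 0\right)^{2} - \left(-15 + 0\right) + 2 \cdot \frac{1369}{144}}{-1 + \left(-15 + 0\right)}\right)^{4} = \left(\frac{\left(-15\right)^{2} - -15 + \frac{1369}{72}}{-1 - 15}\right)^{4} = \left(\frac{225 + 15 + \frac{1369}{72}}{-16}\right)^{4} = \left(\left(- \frac{1}{16}\right) \frac{18649}{72}\right)^{4} = \left(- \frac{18649}{1152}\right)^{4} = \frac{120954546034610401}{1761205026816}$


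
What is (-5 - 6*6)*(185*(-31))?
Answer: 235135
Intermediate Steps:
(-5 - 6*6)*(185*(-31)) = (-5 - 36)*(-5735) = -41*(-5735) = 235135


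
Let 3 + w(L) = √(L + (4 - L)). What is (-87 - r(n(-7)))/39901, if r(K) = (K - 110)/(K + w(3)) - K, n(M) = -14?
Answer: -1639/598515 ≈ -0.0027384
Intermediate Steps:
w(L) = -1 (w(L) = -3 + √(L + (4 - L)) = -3 + √4 = -3 + 2 = -1)
r(K) = -K + (-110 + K)/(-1 + K) (r(K) = (K - 110)/(K - 1) - K = (-110 + K)/(-1 + K) - K = -K + (-110 + K)/(-1 + K))
(-87 - r(n(-7)))/39901 = (-87 - (-110 - 1*(-14)² + 2*(-14))/(-1 - 14))/39901 = (-87 - (-110 - 1*196 - 28)/(-15))*(1/39901) = (-87 - (-1)*(-110 - 196 - 28)/15)*(1/39901) = (-87 - (-1)*(-334)/15)*(1/39901) = (-87 - 1*334/15)*(1/39901) = (-87 - 334/15)*(1/39901) = -1639/15*1/39901 = -1639/598515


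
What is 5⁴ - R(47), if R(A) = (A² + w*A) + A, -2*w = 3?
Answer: -3121/2 ≈ -1560.5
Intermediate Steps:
w = -3/2 (w = -½*3 = -3/2 ≈ -1.5000)
R(A) = A² - A/2 (R(A) = (A² - 3*A/2) + A = A² - A/2)
5⁴ - R(47) = 5⁴ - 47*(-½ + 47) = 625 - 47*93/2 = 625 - 1*4371/2 = 625 - 4371/2 = -3121/2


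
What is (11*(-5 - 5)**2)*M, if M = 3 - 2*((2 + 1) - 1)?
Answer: -1100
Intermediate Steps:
M = -1 (M = 3 - 2*(3 - 1) = 3 - 2*2 = 3 - 4 = -1)
(11*(-5 - 5)**2)*M = (11*(-5 - 5)**2)*(-1) = (11*(-10)**2)*(-1) = (11*100)*(-1) = 1100*(-1) = -1100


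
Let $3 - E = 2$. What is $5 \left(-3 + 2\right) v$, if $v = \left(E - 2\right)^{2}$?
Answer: $-5$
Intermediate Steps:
$E = 1$ ($E = 3 - 2 = 1$)
$v = 1$ ($v = \left(1 - 2\right)^{2} = \left(-1\right)^{2} = 1$)
$5 \left(-3 + 2\right) v = 5 \left(-3 + 2\right) 1 = 5 \left(-1\right) 1 = \left(-5\right) 1 = -5$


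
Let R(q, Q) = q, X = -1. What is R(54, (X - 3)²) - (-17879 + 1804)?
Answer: 16129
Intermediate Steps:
R(54, (X - 3)²) - (-17879 + 1804) = 54 - (-17879 + 1804) = 54 - 1*(-16075) = 54 + 16075 = 16129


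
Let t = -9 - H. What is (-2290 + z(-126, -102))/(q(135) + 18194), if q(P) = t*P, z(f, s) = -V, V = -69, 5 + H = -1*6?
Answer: -2221/18464 ≈ -0.12029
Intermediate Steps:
H = -11 (H = -5 - 1*6 = -5 - 6 = -11)
t = 2 (t = -9 - 1*(-11) = -9 + 11 = 2)
z(f, s) = 69 (z(f, s) = -1*(-69) = 69)
q(P) = 2*P
(-2290 + z(-126, -102))/(q(135) + 18194) = (-2290 + 69)/(2*135 + 18194) = -2221/(270 + 18194) = -2221/18464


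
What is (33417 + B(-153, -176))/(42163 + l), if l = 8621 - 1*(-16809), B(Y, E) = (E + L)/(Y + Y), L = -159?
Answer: 10225937/20683458 ≈ 0.49440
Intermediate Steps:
B(Y, E) = (-159 + E)/(2*Y) (B(Y, E) = (E - 159)/(Y + Y) = (-159 + E)/((2*Y)) = (-159 + E)*(1/(2*Y)) = (-159 + E)/(2*Y))
l = 25430 (l = 8621 + 16809 = 25430)
(33417 + B(-153, -176))/(42163 + l) = (33417 + (1/2)*(-159 - 176)/(-153))/(42163 + 25430) = (33417 + (1/2)*(-1/153)*(-335))/67593 = (33417 + 335/306)*(1/67593) = (10225937/306)*(1/67593) = 10225937/20683458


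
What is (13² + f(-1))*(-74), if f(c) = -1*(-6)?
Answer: -12950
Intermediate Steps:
f(c) = 6
(13² + f(-1))*(-74) = (13² + 6)*(-74) = (169 + 6)*(-74) = 175*(-74) = -12950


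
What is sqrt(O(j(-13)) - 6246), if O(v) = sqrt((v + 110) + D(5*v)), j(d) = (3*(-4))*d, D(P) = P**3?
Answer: sqrt(-6246 + sqrt(474552266)) ≈ 124.65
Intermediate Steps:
j(d) = -12*d
O(v) = sqrt(110 + v + 125*v**3) (O(v) = sqrt((v + 110) + (5*v)**3) = sqrt((110 + v) + 125*v**3) = sqrt(110 + v + 125*v**3))
sqrt(O(j(-13)) - 6246) = sqrt(sqrt(110 - 12*(-13) + 125*(-12*(-13))**3) - 6246) = sqrt(sqrt(110 + 156 + 125*156**3) - 6246) = sqrt(sqrt(110 + 156 + 125*3796416) - 6246) = sqrt(sqrt(110 + 156 + 474552000) - 6246) = sqrt(sqrt(474552266) - 6246) = sqrt(-6246 + sqrt(474552266))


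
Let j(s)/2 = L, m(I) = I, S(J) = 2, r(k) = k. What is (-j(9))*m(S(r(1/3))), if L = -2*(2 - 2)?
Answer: 0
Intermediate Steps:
L = 0 (L = -2*0 = 0)
j(s) = 0 (j(s) = 2*0 = 0)
(-j(9))*m(S(r(1/3))) = -1*0*2 = 0*2 = 0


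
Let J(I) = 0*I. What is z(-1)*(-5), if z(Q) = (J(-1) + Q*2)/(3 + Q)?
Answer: 5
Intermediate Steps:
J(I) = 0
z(Q) = 2*Q/(3 + Q) (z(Q) = (0 + Q*2)/(3 + Q) = (0 + 2*Q)/(3 + Q) = (2*Q)/(3 + Q) = 2*Q/(3 + Q))
z(-1)*(-5) = (2*(-1)/(3 - 1))*(-5) = (2*(-1)/2)*(-5) = (2*(-1)*(1/2))*(-5) = -1*(-5) = 5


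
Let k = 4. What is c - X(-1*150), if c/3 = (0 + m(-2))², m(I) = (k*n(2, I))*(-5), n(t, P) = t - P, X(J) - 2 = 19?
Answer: 19179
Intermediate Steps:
X(J) = 21 (X(J) = 2 + 19 = 21)
m(I) = -40 + 20*I (m(I) = (4*(2 - I))*(-5) = (8 - 4*I)*(-5) = -40 + 20*I)
c = 19200 (c = 3*(0 + (-40 + 20*(-2)))² = 3*(0 + (-40 - 40))² = 3*(0 - 80)² = 3*(-80)² = 3*6400 = 19200)
c - X(-1*150) = 19200 - 1*21 = 19200 - 21 = 19179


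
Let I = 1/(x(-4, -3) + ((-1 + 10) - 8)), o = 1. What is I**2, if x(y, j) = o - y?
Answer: 1/36 ≈ 0.027778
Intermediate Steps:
x(y, j) = 1 - y
I = 1/6 (I = 1/((1 - 1*(-4)) + ((-1 + 10) - 8)) = 1/((1 + 4) + (9 - 8)) = 1/(5 + 1) = 1/6 ≈ 0.16667)
I**2 = (1/6)**2 = 1/36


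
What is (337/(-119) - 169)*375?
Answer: -7668000/119 ≈ -64437.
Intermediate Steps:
(337/(-119) - 169)*375 = (337*(-1/119) - 169)*375 = (-337/119 - 169)*375 = -20448/119*375 = -7668000/119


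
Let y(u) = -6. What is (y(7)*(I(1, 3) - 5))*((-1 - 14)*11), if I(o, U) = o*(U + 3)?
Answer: 990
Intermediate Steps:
I(o, U) = o*(3 + U)
(y(7)*(I(1, 3) - 5))*((-1 - 14)*11) = (-6*(1*(3 + 3) - 5))*((-1 - 14)*11) = (-6*(1*6 - 5))*(-15*11) = -6*(6 - 5)*(-165) = -6*1*(-165) = -6*(-165) = 990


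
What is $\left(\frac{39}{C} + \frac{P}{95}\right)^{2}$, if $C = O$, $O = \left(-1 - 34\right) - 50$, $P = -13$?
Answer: $\frac{925444}{2608225} \approx 0.35482$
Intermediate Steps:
$O = -85$ ($O = -35 - 50 = -85$)
$C = -85$
$\left(\frac{39}{C} + \frac{P}{95}\right)^{2} = \left(\frac{39}{-85} - \frac{13}{95}\right)^{2} = \left(39 \left(- \frac{1}{85}\right) - \frac{13}{95}\right)^{2} = \left(- \frac{39}{85} - \frac{13}{95}\right)^{2} = \left(- \frac{962}{1615}\right)^{2} = \frac{925444}{2608225}$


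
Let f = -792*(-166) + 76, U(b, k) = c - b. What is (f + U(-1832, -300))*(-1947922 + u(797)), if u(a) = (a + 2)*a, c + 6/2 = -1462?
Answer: -172956262885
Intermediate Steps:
c = -1465 (c = -3 - 1462 = -1465)
U(b, k) = -1465 - b
u(a) = a*(2 + a) (u(a) = (2 + a)*a = a*(2 + a))
f = 131548 (f = 131472 + 76 = 131548)
(f + U(-1832, -300))*(-1947922 + u(797)) = (131548 + (-1465 - 1*(-1832)))*(-1947922 + 797*(2 + 797)) = (131548 + (-1465 + 1832))*(-1947922 + 797*799) = (131548 + 367)*(-1947922 + 636803) = 131915*(-1311119) = -172956262885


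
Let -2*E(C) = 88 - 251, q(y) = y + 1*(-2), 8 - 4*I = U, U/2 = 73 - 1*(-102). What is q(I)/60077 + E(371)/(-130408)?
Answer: -32613951/15669042832 ≈ -0.0020814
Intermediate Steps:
U = 350 (U = 2*(73 - 1*(-102)) = 2*(73 + 102) = 2*175 = 350)
I = -171/2 (I = 2 - ¼*350 = 2 - 175/2 = -171/2 ≈ -85.500)
q(y) = -2 + y (q(y) = y - 2 = -2 + y)
E(C) = 163/2 (E(C) = -(88 - 251)/2 = -½*(-163) = 163/2)
q(I)/60077 + E(371)/(-130408) = (-2 - 171/2)/60077 + (163/2)/(-130408) = -175/2*1/60077 + (163/2)*(-1/130408) = -175/120154 - 163/260816 = -32613951/15669042832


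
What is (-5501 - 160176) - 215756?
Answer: -381433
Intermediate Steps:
(-5501 - 160176) - 215756 = -165677 - 215756 = -381433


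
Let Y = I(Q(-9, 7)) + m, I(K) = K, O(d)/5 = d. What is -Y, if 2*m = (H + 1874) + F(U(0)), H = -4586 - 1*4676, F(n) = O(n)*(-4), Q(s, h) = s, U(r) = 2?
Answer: 3723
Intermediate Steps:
O(d) = 5*d
F(n) = -20*n (F(n) = (5*n)*(-4) = -20*n)
H = -9262 (H = -4586 - 4676 = -9262)
m = -3714 (m = ((-9262 + 1874) - 20*2)/2 = (-7388 - 40)/2 = (½)*(-7428) = -3714)
Y = -3723 (Y = -9 - 3714 = -3723)
-Y = -1*(-3723) = 3723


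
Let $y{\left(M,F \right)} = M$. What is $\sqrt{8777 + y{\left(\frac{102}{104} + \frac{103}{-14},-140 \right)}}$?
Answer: $\frac{3 \sqrt{32279793}}{182} \approx 93.652$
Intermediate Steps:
$\sqrt{8777 + y{\left(\frac{102}{104} + \frac{103}{-14},-140 \right)}} = \sqrt{8777 + \left(\frac{102}{104} + \frac{103}{-14}\right)} = \sqrt{8777 + \left(102 \cdot \frac{1}{104} + 103 \left(- \frac{1}{14}\right)\right)} = \sqrt{8777 + \left(\frac{51}{52} - \frac{103}{14}\right)} = \sqrt{8777 - \frac{2321}{364}} = \sqrt{\frac{3192507}{364}} = \frac{3 \sqrt{32279793}}{182}$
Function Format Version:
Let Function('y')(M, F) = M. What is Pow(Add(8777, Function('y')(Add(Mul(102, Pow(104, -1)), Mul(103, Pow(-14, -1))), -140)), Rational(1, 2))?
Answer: Mul(Rational(3, 182), Pow(32279793, Rational(1, 2))) ≈ 93.652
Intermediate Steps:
Pow(Add(8777, Function('y')(Add(Mul(102, Pow(104, -1)), Mul(103, Pow(-14, -1))), -140)), Rational(1, 2)) = Pow(Add(8777, Add(Mul(102, Pow(104, -1)), Mul(103, Pow(-14, -1)))), Rational(1, 2)) = Pow(Add(8777, Add(Mul(102, Rational(1, 104)), Mul(103, Rational(-1, 14)))), Rational(1, 2)) = Pow(Add(8777, Add(Rational(51, 52), Rational(-103, 14))), Rational(1, 2)) = Pow(Add(8777, Rational(-2321, 364)), Rational(1, 2)) = Pow(Rational(3192507, 364), Rational(1, 2)) = Mul(Rational(3, 182), Pow(32279793, Rational(1, 2)))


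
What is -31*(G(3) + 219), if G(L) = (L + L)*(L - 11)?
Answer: -5301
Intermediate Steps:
G(L) = 2*L*(-11 + L) (G(L) = (2*L)*(-11 + L) = 2*L*(-11 + L))
-31*(G(3) + 219) = -31*(2*3*(-11 + 3) + 219) = -31*(2*3*(-8) + 219) = -31*(-48 + 219) = -31*171 = -5301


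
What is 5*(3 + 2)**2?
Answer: 125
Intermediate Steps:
5*(3 + 2)**2 = 5*5**2 = 5*25 = 125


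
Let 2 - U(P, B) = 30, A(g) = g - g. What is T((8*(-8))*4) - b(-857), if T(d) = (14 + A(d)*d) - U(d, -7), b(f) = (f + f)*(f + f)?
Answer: -2937754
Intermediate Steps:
A(g) = 0
U(P, B) = -28 (U(P, B) = 2 - 1*30 = 2 - 30 = -28)
b(f) = 4*f**2 (b(f) = (2*f)*(2*f) = 4*f**2)
T(d) = 42 (T(d) = (14 + 0*d) - 1*(-28) = (14 + 0) + 28 = 14 + 28 = 42)
T((8*(-8))*4) - b(-857) = 42 - 4*(-857)**2 = 42 - 4*734449 = 42 - 1*2937796 = 42 - 2937796 = -2937754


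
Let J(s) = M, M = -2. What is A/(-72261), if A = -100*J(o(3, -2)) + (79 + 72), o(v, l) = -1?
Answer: -39/8029 ≈ -0.0048574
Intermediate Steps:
J(s) = -2
A = 351 (A = -100*(-2) + (79 + 72) = 200 + 151 = 351)
A/(-72261) = 351/(-72261) = 351*(-1/72261) = -39/8029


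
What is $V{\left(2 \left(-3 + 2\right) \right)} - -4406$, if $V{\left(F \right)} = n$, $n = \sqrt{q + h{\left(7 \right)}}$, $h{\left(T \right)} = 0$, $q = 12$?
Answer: $4406 + 2 \sqrt{3} \approx 4409.5$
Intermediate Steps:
$n = 2 \sqrt{3}$ ($n = \sqrt{12 + 0} = \sqrt{12} = 2 \sqrt{3} \approx 3.4641$)
$V{\left(F \right)} = 2 \sqrt{3}$
$V{\left(2 \left(-3 + 2\right) \right)} - -4406 = 2 \sqrt{3} - -4406 = 2 \sqrt{3} + 4406 = 4406 + 2 \sqrt{3}$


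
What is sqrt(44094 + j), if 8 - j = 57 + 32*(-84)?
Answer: sqrt(46733) ≈ 216.18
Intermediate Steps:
j = 2639 (j = 8 - (57 + 32*(-84)) = 8 - (57 - 2688) = 8 - 1*(-2631) = 8 + 2631 = 2639)
sqrt(44094 + j) = sqrt(44094 + 2639) = sqrt(46733)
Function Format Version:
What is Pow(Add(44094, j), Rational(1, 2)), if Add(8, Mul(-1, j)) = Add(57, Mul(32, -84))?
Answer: Pow(46733, Rational(1, 2)) ≈ 216.18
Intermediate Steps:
j = 2639 (j = Add(8, Mul(-1, Add(57, Mul(32, -84)))) = Add(8, Mul(-1, Add(57, -2688))) = Add(8, Mul(-1, -2631)) = Add(8, 2631) = 2639)
Pow(Add(44094, j), Rational(1, 2)) = Pow(Add(44094, 2639), Rational(1, 2)) = Pow(46733, Rational(1, 2))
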